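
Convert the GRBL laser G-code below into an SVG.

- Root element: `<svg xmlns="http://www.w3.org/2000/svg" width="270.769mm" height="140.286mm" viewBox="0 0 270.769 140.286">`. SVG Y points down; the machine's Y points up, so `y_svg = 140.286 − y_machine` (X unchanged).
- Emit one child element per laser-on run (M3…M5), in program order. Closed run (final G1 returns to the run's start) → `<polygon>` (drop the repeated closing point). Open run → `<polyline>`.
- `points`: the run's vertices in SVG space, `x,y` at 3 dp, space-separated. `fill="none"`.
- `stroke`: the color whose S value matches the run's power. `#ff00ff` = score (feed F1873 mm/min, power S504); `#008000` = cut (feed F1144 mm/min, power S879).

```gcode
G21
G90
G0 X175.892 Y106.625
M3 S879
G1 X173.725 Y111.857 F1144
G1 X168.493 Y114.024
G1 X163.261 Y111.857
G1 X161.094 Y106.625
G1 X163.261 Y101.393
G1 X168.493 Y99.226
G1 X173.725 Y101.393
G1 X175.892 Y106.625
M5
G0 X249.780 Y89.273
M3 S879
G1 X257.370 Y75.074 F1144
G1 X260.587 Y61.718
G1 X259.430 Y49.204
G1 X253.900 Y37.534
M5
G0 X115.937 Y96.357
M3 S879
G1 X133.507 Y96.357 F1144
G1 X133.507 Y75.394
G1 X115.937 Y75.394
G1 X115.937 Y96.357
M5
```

Machine Y-up, SVG Y-down with viewBox height 140.286, so y_svg = 140.286 − y_machine; X carries over. Every run uses S879, so all elements get stroke `#008000` (cut).

Run 1: The run returns to its start, so emit a `<polygon>` with points (Y-flipped): 175.892,33.661 173.725,28.429 168.493,26.262 163.261,28.429 161.094,33.661 163.261,38.893 168.493,41.060 173.725,38.893.

Run 2: The run is open, so emit a `<polyline>` with points (Y-flipped): 249.780,51.013 257.370,65.212 260.587,78.568 259.430,91.082 253.900,102.752.

Run 3: The run returns to its start, so emit a `<polygon>` with points (Y-flipped): 115.937,43.929 133.507,43.929 133.507,64.892 115.937,64.892.

<svg xmlns="http://www.w3.org/2000/svg" width="270.769mm" height="140.286mm" viewBox="0 0 270.769 140.286">
  <polygon points="175.892,33.661 173.725,28.429 168.493,26.262 163.261,28.429 161.094,33.661 163.261,38.893 168.493,41.060 173.725,38.893" fill="none" stroke="#008000"/>
  <polyline points="249.780,51.013 257.370,65.212 260.587,78.568 259.430,91.082 253.900,102.752" fill="none" stroke="#008000"/>
  <polygon points="115.937,43.929 133.507,43.929 133.507,64.892 115.937,64.892" fill="none" stroke="#008000"/>
</svg>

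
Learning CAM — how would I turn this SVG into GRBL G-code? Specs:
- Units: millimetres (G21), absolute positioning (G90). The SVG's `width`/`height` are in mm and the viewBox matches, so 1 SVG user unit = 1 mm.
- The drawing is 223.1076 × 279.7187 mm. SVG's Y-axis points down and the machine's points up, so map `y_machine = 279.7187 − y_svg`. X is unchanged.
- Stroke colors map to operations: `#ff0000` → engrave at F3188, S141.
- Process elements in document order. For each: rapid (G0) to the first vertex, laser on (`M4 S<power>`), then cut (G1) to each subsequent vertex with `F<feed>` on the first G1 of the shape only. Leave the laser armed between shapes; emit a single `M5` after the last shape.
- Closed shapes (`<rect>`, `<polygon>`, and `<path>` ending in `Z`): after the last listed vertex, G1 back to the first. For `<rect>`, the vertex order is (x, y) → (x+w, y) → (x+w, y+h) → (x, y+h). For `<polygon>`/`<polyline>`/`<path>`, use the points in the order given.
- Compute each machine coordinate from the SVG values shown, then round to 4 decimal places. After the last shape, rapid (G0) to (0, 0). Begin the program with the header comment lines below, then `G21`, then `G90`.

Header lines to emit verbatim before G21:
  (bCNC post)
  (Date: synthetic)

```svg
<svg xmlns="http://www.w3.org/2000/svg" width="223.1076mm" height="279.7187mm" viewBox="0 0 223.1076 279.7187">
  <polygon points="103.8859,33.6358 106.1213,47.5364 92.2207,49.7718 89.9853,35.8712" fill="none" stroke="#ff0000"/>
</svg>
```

viewBox `0 0 223.1076 279.7187` with mm width/height → 1 unit = 1 mm. Flip: y_m = 279.7187 − y_svg.

**Shape 1** — `<polygon>` regular polygon, stroke `#ff0000` → engrave (S141, F3188). Machine vertices: (103.8859,246.0829) → (106.1213,232.1823) → (92.2207,229.9469) → (89.9853,243.8475) → (103.8859,246.0829). Closed: final G1 returns to the first vertex.

(bCNC post)
(Date: synthetic)
G21
G90
G0 X103.8859 Y246.0829
M4 S141
G1 X106.1213 Y232.1823 F3188
G1 X92.2207 Y229.9469
G1 X89.9853 Y243.8475
G1 X103.8859 Y246.0829
M5
G0 X0.0000 Y0.0000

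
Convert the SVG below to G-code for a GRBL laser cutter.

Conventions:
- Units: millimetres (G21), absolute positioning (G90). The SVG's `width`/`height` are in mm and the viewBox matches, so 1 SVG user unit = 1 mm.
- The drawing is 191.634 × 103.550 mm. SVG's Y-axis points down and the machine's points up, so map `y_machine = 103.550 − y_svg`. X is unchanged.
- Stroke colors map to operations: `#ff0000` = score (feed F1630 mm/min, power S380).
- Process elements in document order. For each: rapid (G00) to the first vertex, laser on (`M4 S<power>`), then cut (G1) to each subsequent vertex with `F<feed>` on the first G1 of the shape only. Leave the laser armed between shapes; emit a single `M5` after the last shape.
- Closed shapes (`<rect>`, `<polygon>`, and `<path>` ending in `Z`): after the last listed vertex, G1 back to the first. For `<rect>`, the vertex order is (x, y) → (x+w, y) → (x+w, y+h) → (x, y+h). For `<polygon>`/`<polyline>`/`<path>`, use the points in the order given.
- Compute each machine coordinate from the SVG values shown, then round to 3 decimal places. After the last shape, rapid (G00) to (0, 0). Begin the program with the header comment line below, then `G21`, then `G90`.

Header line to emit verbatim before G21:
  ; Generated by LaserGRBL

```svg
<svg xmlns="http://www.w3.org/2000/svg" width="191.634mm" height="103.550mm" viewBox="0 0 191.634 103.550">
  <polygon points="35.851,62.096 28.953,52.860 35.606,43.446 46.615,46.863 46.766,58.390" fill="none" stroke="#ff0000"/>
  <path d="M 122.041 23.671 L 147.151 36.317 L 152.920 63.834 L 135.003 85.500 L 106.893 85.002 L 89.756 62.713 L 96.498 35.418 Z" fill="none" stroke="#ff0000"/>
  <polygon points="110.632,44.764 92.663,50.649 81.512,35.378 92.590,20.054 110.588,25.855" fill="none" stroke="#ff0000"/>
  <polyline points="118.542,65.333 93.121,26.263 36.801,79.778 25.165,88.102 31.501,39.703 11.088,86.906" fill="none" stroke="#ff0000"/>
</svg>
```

; Generated by LaserGRBL
G21
G90
G00 X35.851 Y41.454
M4 S380
G1 X28.953 Y50.690 F1630
G1 X35.606 Y60.104
G1 X46.615 Y56.687
G1 X46.766 Y45.160
G1 X35.851 Y41.454
G00 X122.041 Y79.879
M4 S380
G1 X147.151 Y67.233 F1630
G1 X152.920 Y39.716
G1 X135.003 Y18.050
G1 X106.893 Y18.548
G1 X89.756 Y40.837
G1 X96.498 Y68.132
G1 X122.041 Y79.879
G00 X110.632 Y58.786
M4 S380
G1 X92.663 Y52.901 F1630
G1 X81.512 Y68.172
G1 X92.590 Y83.496
G1 X110.588 Y77.695
G1 X110.632 Y58.786
G00 X118.542 Y38.217
M4 S380
G1 X93.121 Y77.287 F1630
G1 X36.801 Y23.772
G1 X25.165 Y15.448
G1 X31.501 Y63.847
G1 X11.088 Y16.644
M5
G00 X0.000 Y0.000

viewBox `0 0 191.634 103.550` with mm width/height → 1 unit = 1 mm. Flip: y_m = 103.550 − y_svg.

**Shape 1** — `<polygon>` regular polygon, stroke `#ff0000` → score (S380, F1630). Machine vertices: (35.851,41.454) → (28.953,50.690) → (35.606,60.104) → (46.615,56.687) → (46.766,45.160) → (35.851,41.454). Closed: final G1 returns to the first vertex.

**Shape 2** — `<path>` regular polygon, stroke `#ff0000` → score (S380, F1630). Machine vertices: (122.041,79.879) → (147.151,67.233) → (152.920,39.716) → (135.003,18.050) → (106.893,18.548) → (89.756,40.837) → (96.498,68.132) → (122.041,79.879). Closed: final G1 returns to the first vertex.

**Shape 3** — `<polygon>` regular polygon, stroke `#ff0000` → score (S380, F1630). Machine vertices: (110.632,58.786) → (92.663,52.901) → (81.512,68.172) → (92.590,83.496) → (110.588,77.695) → (110.632,58.786). Closed: final G1 returns to the first vertex.

**Shape 4** — `<polyline>` open polyline, stroke `#ff0000` → score (S380, F1630). Machine vertices: (118.542,38.217) → (93.121,77.287) → (36.801,23.772) → (25.165,15.448) → (31.501,63.847) → (11.088,16.644). Open path.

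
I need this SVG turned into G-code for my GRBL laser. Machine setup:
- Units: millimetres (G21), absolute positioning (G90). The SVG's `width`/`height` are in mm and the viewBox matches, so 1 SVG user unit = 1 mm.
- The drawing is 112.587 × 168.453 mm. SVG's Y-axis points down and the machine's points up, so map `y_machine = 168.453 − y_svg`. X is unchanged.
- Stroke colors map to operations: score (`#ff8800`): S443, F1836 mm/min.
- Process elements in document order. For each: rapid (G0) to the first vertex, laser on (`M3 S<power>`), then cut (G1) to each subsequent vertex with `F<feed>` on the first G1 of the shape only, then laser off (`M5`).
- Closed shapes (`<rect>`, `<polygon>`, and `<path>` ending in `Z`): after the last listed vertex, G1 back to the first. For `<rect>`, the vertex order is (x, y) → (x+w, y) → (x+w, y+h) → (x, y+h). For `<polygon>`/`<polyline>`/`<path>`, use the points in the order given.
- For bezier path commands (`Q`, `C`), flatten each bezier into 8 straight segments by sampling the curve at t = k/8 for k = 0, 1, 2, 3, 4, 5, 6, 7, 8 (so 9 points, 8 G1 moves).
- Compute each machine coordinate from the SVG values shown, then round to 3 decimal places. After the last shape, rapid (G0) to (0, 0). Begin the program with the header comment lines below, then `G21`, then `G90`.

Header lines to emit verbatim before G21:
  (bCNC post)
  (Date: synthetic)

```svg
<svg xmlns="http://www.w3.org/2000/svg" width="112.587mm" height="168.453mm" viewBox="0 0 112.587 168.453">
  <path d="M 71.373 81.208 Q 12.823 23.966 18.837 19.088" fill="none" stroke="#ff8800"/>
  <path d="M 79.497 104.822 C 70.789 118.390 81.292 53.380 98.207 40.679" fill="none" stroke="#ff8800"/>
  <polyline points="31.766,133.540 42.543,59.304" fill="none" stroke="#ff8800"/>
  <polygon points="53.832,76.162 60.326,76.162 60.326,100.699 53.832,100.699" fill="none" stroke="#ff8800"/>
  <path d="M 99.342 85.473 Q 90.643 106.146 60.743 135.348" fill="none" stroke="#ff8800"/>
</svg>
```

(bCNC post)
(Date: synthetic)
G21
G90
G0 X71.373 Y87.245
M3 S443
G1 X57.744 Y100.737 F1836
G1 X46.133 Y112.593
G1 X36.540 Y122.813
G1 X28.964 Y131.396
G1 X23.406 Y138.343
G1 X19.865 Y143.653
G1 X18.342 Y147.327
G1 X18.837 Y149.365
M5
G0 X79.497 Y63.631
M3 S443
G1 X77.107 Y61.971 F1836
G1 X76.368 Y66.143
G1 X77.130 Y74.615
G1 X79.243 Y85.852
G1 X82.558 Y98.320
G1 X86.923 Y110.485
G1 X92.189 Y120.815
G1 X98.207 Y127.774
M5
G0 X31.766 Y34.913
M3 S443
G1 X42.543 Y109.149 F1836
M5
G0 X53.832 Y92.291
M3 S443
G1 X60.326 Y92.291 F1836
G1 X60.326 Y67.754
G1 X53.832 Y67.754
G1 X53.832 Y92.291
M5
G0 X99.342 Y82.980
M3 S443
G1 X96.836 Y77.678 F1836
G1 X93.667 Y72.110
G1 X89.836 Y66.276
G1 X85.343 Y60.175
G1 X80.187 Y53.807
G1 X74.368 Y47.173
G1 X67.887 Y40.272
G1 X60.743 Y33.105
M5
G0 X0.000 Y0.000

1 u = 1 mm; y_m = 168.453 − y.

[1] `<path>` quadratic bezier, #ff8800→score S443 F1836: (71.373,87.245) → (57.744,100.737) → (46.133,112.593) → (36.540,122.813) → (28.964,131.396) → (23.406,138.343) → (19.865,143.653) → (18.342,147.327) → (18.837,149.365)

[2] `<path>` cubic bezier, #ff8800→score S443 F1836: (79.497,63.631) → (77.107,61.971) → (76.368,66.143) → (77.130,74.615) → (79.243,85.852) → (82.558,98.320) → (86.923,110.485) → (92.189,120.815) → (98.207,127.774)

[3] `<polyline>` line segment, #ff8800→score S443 F1836: (31.766,34.913) → (42.543,109.149)

[4] `<polygon>` rectangle, #ff8800→score S443 F1836: (53.832,92.291) → (60.326,92.291) → (60.326,67.754) → (53.832,67.754) → (53.832,92.291) (closed)

[5] `<path>` quadratic bezier, #ff8800→score S443 F1836: (99.342,82.980) → (96.836,77.678) → (93.667,72.110) → (89.836,66.276) → (85.343,60.175) → (80.187,53.807) → (74.368,47.173) → (67.887,40.272) → (60.743,33.105)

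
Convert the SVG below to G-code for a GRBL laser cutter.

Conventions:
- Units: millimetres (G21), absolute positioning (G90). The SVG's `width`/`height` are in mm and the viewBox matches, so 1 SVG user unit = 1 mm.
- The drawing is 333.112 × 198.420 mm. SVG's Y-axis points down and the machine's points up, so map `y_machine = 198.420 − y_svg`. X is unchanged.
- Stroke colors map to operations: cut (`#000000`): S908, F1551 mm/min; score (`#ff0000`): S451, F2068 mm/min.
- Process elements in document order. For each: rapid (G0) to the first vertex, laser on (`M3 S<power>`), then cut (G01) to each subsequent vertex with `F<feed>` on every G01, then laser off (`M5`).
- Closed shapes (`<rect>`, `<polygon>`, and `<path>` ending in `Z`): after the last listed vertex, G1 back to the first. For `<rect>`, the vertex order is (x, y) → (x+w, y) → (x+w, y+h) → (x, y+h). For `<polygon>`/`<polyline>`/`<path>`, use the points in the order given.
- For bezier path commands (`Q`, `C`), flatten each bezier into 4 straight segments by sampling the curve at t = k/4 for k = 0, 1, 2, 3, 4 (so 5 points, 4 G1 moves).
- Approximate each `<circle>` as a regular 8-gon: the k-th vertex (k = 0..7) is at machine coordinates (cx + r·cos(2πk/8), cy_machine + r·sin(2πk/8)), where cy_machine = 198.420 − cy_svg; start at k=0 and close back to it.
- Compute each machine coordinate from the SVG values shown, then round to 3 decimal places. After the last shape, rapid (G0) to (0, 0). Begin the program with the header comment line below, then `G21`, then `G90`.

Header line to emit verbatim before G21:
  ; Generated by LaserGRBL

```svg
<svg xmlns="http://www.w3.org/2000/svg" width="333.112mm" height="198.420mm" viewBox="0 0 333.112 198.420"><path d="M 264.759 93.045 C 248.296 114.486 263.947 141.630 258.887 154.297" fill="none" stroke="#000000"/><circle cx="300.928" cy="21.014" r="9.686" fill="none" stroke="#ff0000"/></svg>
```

viewBox `0 0 333.112 198.420` with mm width/height → 1 unit = 1 mm. Flip: y_m = 198.420 − y_svg.

**Shape 1** — `<path>` cubic bezier, stroke `#000000` → cut (S908, F1551). Control points (SVG): P0=(264.759,93.045), P1=(248.296,114.486), P2=(263.947,141.630), P3=(258.887,154.297); sampled at t=k/4. Machine vertices: (264.759,105.375) → (257.608,88.540) → (257.547,71.459) → (259.624,56.022) → (258.887,44.123). Open path.

**Shape 2** — `<circle>` circle, stroke `#ff0000` → score (S451, F2068). Machine vertices: (310.614,177.406) → (307.777,184.255) → (300.928,187.092) → (294.079,184.255) → (291.242,177.406) → (294.079,170.557) → (300.928,167.720) → (307.777,170.557) → (310.614,177.406). Closed: final G1 returns to the first vertex.

; Generated by LaserGRBL
G21
G90
G0 X264.759 Y105.375
M3 S908
G01 X257.608 Y88.540 F1551
G01 X257.547 Y71.459 F1551
G01 X259.624 Y56.022 F1551
G01 X258.887 Y44.123 F1551
M5
G0 X310.614 Y177.406
M3 S451
G01 X307.777 Y184.255 F2068
G01 X300.928 Y187.092 F2068
G01 X294.079 Y184.255 F2068
G01 X291.242 Y177.406 F2068
G01 X294.079 Y170.557 F2068
G01 X300.928 Y167.720 F2068
G01 X307.777 Y170.557 F2068
G01 X310.614 Y177.406 F2068
M5
G0 X0.000 Y0.000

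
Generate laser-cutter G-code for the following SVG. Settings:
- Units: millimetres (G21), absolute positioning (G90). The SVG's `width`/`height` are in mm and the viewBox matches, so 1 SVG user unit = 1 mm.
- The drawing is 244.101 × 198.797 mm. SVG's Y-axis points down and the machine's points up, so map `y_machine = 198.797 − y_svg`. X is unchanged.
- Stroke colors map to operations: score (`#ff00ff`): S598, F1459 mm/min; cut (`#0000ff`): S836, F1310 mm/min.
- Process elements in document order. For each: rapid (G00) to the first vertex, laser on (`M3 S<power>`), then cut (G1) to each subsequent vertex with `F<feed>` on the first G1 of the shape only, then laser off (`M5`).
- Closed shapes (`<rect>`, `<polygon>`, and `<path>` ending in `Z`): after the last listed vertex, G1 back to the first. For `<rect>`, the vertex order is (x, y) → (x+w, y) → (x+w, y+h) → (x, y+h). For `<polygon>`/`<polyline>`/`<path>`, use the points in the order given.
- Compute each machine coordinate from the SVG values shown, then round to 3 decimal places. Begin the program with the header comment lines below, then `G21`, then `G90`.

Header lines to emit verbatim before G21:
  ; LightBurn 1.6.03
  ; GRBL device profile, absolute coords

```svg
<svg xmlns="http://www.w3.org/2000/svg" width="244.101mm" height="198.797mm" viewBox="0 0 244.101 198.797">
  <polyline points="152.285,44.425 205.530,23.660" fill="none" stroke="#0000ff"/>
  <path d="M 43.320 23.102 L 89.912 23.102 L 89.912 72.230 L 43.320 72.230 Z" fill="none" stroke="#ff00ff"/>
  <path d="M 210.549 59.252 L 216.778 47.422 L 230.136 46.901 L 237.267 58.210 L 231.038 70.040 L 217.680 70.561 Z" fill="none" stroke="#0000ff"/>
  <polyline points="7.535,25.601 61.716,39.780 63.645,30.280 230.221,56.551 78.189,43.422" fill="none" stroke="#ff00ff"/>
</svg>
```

1 u = 1 mm; y_m = 198.797 − y.

[1] `<polyline>` line segment, #0000ff→cut S836 F1310: (152.285,154.372) → (205.530,175.137)

[2] `<path>` rectangle, #ff00ff→score S598 F1459: (43.320,175.695) → (89.912,175.695) → (89.912,126.567) → (43.320,126.567) → (43.320,175.695) (closed)

[3] `<path>` regular polygon, #0000ff→cut S836 F1310: (210.549,139.545) → (216.778,151.375) → (230.136,151.896) → (237.267,140.587) → (231.038,128.757) → (217.680,128.236) → (210.549,139.545) (closed)

[4] `<polyline>` open polyline, #ff00ff→score S598 F1459: (7.535,173.196) → (61.716,159.017) → (63.645,168.517) → (230.221,142.246) → (78.189,155.375)

; LightBurn 1.6.03
; GRBL device profile, absolute coords
G21
G90
G00 X152.285 Y154.372
M3 S836
G1 X205.530 Y175.137 F1310
M5
G00 X43.320 Y175.695
M3 S598
G1 X89.912 Y175.695 F1459
G1 X89.912 Y126.567
G1 X43.320 Y126.567
G1 X43.320 Y175.695
M5
G00 X210.549 Y139.545
M3 S836
G1 X216.778 Y151.375 F1310
G1 X230.136 Y151.896
G1 X237.267 Y140.587
G1 X231.038 Y128.757
G1 X217.680 Y128.236
G1 X210.549 Y139.545
M5
G00 X7.535 Y173.196
M3 S598
G1 X61.716 Y159.017 F1459
G1 X63.645 Y168.517
G1 X230.221 Y142.246
G1 X78.189 Y155.375
M5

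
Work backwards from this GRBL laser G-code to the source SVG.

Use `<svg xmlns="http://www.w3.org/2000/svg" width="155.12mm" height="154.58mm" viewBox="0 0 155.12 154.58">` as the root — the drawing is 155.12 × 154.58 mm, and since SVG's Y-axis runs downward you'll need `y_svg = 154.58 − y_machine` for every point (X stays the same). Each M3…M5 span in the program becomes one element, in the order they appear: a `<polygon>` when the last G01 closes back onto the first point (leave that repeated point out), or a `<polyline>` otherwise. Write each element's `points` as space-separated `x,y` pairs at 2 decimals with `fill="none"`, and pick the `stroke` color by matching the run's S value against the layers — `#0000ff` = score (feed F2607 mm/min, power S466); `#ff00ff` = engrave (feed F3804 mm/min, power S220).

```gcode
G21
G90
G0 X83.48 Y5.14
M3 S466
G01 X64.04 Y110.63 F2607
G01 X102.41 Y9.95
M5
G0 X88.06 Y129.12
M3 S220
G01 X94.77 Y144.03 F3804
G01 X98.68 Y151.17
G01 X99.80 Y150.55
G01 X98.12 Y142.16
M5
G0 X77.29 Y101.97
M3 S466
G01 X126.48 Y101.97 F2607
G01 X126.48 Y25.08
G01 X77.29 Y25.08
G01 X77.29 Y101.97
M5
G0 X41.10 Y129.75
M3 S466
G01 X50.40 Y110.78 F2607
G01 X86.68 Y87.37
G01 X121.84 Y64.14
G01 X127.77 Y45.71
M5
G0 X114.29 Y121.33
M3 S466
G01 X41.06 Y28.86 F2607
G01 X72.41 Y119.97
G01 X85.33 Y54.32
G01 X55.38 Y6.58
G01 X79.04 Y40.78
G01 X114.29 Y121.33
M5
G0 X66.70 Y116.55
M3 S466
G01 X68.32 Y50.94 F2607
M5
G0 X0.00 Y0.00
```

<svg xmlns="http://www.w3.org/2000/svg" width="155.12mm" height="154.58mm" viewBox="0 0 155.12 154.58">
  <polyline points="83.48,149.44 64.04,43.95 102.41,144.63" fill="none" stroke="#0000ff"/>
  <polyline points="88.06,25.46 94.77,10.55 98.68,3.41 99.80,4.03 98.12,12.42" fill="none" stroke="#ff00ff"/>
  <polygon points="77.29,52.61 126.48,52.61 126.48,129.50 77.29,129.50" fill="none" stroke="#0000ff"/>
  <polyline points="41.10,24.83 50.40,43.80 86.68,67.21 121.84,90.44 127.77,108.87" fill="none" stroke="#0000ff"/>
  <polygon points="114.29,33.25 41.06,125.72 72.41,34.61 85.33,100.26 55.38,148.00 79.04,113.80" fill="none" stroke="#0000ff"/>
  <polyline points="66.70,38.03 68.32,103.64" fill="none" stroke="#0000ff"/>
</svg>

y_svg = 154.58 − y_m.

[1] S466→`#0000ff` (score); open run; points: 83.48,149.44 64.04,43.95 102.41,144.63

[2] S220→`#ff00ff` (engrave); open run; points: 88.06,25.46 94.77,10.55 98.68,3.41 99.80,4.03 98.12,12.42

[3] S466→`#0000ff` (score); closed run; points: 77.29,52.61 126.48,52.61 126.48,129.50 77.29,129.50

[4] S466→`#0000ff` (score); open run; points: 41.10,24.83 50.40,43.80 86.68,67.21 121.84,90.44 127.77,108.87

[5] S466→`#0000ff` (score); closed run; points: 114.29,33.25 41.06,125.72 72.41,34.61 85.33,100.26 55.38,148.00 79.04,113.80

[6] S466→`#0000ff` (score); open run; points: 66.70,38.03 68.32,103.64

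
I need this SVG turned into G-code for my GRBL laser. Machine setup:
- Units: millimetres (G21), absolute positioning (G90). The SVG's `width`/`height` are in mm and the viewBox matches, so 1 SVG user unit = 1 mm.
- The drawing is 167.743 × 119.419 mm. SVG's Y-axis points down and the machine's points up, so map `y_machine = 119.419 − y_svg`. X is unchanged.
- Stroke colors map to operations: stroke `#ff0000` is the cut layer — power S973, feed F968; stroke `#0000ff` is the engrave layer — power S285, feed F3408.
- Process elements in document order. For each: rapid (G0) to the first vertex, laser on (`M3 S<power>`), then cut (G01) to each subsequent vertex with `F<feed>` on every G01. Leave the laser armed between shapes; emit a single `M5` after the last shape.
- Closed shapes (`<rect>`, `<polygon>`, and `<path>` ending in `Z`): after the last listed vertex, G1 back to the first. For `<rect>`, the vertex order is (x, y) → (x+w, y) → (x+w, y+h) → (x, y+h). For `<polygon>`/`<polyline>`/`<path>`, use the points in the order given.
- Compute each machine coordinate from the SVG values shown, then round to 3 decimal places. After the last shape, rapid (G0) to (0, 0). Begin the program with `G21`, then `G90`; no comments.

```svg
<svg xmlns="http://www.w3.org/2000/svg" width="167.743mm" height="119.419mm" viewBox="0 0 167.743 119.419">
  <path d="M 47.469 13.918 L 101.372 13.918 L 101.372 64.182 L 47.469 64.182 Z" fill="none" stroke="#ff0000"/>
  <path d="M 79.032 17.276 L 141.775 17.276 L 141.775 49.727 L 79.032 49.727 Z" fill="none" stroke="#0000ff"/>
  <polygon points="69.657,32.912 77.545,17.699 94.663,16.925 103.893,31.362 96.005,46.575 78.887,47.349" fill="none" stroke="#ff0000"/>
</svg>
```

Since the viewBox matches the mm dimensions, user units are millimetres directly. The only transform is the Y-flip y_m = 119.419 − y_svg.

Shape 1 is a rectangle drawn with `<path>`. Its stroke #ff0000 means cut at S973, F968. After flipping Y the toolpath is (47.469,105.501) → (101.372,105.501) → (101.372,55.237) → (47.469,55.237) → (47.469,105.501), returning to the start.

Shape 2 is a rectangle drawn with `<path>`. Its stroke #0000ff means engrave at S285, F3408. After flipping Y the toolpath is (79.032,102.143) → (141.775,102.143) → (141.775,69.692) → (79.032,69.692) → (79.032,102.143), returning to the start.

Shape 3 is a regular polygon drawn with `<polygon>`. Its stroke #ff0000 means cut at S973, F968. After flipping Y the toolpath is (69.657,86.507) → (77.545,101.720) → (94.663,102.494) → (103.893,88.057) → (96.005,72.844) → (78.887,72.070) → (69.657,86.507), returning to the start.

G21
G90
G0 X47.469 Y105.501
M3 S973
G01 X101.372 Y105.501 F968
G01 X101.372 Y55.237 F968
G01 X47.469 Y55.237 F968
G01 X47.469 Y105.501 F968
G0 X79.032 Y102.143
M3 S285
G01 X141.775 Y102.143 F3408
G01 X141.775 Y69.692 F3408
G01 X79.032 Y69.692 F3408
G01 X79.032 Y102.143 F3408
G0 X69.657 Y86.507
M3 S973
G01 X77.545 Y101.720 F968
G01 X94.663 Y102.494 F968
G01 X103.893 Y88.057 F968
G01 X96.005 Y72.844 F968
G01 X78.887 Y72.070 F968
G01 X69.657 Y86.507 F968
M5
G0 X0.000 Y0.000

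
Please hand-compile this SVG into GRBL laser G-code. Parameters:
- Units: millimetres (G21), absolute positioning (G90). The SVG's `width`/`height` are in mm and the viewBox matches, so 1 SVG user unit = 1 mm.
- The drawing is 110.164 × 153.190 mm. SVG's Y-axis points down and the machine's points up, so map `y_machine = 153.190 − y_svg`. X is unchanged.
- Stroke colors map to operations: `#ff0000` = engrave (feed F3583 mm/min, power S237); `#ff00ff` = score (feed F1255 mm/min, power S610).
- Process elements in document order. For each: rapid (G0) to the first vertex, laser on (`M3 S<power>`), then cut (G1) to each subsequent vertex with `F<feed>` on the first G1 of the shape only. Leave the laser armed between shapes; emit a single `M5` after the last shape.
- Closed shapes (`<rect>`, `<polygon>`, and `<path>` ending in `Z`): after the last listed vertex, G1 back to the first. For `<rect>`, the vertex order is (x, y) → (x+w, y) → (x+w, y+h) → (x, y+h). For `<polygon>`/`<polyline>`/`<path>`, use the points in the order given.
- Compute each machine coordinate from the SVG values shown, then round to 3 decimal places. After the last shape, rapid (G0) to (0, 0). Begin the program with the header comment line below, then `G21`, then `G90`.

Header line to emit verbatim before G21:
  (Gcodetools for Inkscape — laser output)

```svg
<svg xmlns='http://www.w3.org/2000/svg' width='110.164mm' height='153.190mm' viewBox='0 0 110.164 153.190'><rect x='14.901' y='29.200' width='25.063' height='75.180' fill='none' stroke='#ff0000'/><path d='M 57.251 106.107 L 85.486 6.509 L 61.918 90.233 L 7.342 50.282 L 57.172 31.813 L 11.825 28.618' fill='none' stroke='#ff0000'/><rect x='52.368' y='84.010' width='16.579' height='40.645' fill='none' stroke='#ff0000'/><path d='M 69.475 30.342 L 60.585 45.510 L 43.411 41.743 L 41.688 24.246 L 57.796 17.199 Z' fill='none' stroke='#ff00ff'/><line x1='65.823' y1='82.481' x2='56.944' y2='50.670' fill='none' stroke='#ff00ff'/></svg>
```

(Gcodetools for Inkscape — laser output)
G21
G90
G0 X14.901 Y123.990
M3 S237
G1 X39.964 Y123.990 F3583
G1 X39.964 Y48.810
G1 X14.901 Y48.810
G1 X14.901 Y123.990
G0 X57.251 Y47.083
M3 S237
G1 X85.486 Y146.681 F3583
G1 X61.918 Y62.957
G1 X7.342 Y102.908
G1 X57.172 Y121.377
G1 X11.825 Y124.572
G0 X52.368 Y69.180
M3 S237
G1 X68.947 Y69.180 F3583
G1 X68.947 Y28.535
G1 X52.368 Y28.535
G1 X52.368 Y69.180
G0 X69.475 Y122.848
M3 S610
G1 X60.585 Y107.680 F1255
G1 X43.411 Y111.447
G1 X41.688 Y128.944
G1 X57.796 Y135.991
G1 X69.475 Y122.848
G0 X65.823 Y70.709
M3 S610
G1 X56.944 Y102.520 F1255
M5
G0 X0.000 Y0.000

Since the viewBox matches the mm dimensions, user units are millimetres directly. The only transform is the Y-flip y_m = 153.190 − y_svg.

Shape 1 is a rectangle drawn with `<rect>`. Its stroke #ff0000 means engrave at S237, F3583. After flipping Y the toolpath is (14.901,123.990) → (39.964,123.990) → (39.964,48.810) → (14.901,48.810) → (14.901,123.990), returning to the start.

Shape 2 is a open polyline drawn with `<path>`. Its stroke #ff0000 means engrave at S237, F3583. After flipping Y the toolpath is (57.251,47.083) → (85.486,146.681) → (61.918,62.957) → (7.342,102.908) → (57.172,121.377) → (11.825,124.572).

Shape 3 is a rectangle drawn with `<rect>`. Its stroke #ff0000 means engrave at S237, F3583. After flipping Y the toolpath is (52.368,69.180) → (68.947,69.180) → (68.947,28.535) → (52.368,28.535) → (52.368,69.180), returning to the start.

Shape 4 is a regular polygon drawn with `<path>`. Its stroke #ff00ff means score at S610, F1255. After flipping Y the toolpath is (69.475,122.848) → (60.585,107.680) → (43.411,111.447) → (41.688,128.944) → (57.796,135.991) → (69.475,122.848), returning to the start.

Shape 5 is a line segment drawn with `<line>`. Its stroke #ff00ff means score at S610, F1255. After flipping Y the toolpath is (65.823,70.709) → (56.944,102.520).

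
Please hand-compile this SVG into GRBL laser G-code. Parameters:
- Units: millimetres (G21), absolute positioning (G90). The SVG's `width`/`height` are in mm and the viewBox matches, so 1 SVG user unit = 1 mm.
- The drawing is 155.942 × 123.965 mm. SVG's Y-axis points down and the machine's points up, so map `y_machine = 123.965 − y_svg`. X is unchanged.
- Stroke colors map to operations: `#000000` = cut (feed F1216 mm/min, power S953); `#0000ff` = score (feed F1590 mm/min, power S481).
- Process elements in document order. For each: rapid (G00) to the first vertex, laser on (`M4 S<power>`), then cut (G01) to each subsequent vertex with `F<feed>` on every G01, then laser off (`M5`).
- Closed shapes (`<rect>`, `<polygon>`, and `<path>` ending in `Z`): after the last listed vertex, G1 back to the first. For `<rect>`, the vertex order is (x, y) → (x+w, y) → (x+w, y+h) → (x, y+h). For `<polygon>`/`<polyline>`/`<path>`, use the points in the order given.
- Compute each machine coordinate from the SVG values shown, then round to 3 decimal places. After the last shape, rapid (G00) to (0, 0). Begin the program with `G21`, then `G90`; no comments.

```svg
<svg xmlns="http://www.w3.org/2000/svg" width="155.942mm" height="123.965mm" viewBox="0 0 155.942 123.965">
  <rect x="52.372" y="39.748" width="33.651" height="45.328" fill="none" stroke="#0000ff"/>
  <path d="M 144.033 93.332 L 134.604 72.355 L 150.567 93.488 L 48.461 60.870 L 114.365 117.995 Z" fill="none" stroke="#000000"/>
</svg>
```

viewBox `0 0 155.942 123.965` with mm width/height → 1 unit = 1 mm. Flip: y_m = 123.965 − y_svg.

**Shape 1** — `<rect>` rectangle, stroke `#0000ff` → score (S481, F1590). Machine vertices: (52.372,84.217) → (86.023,84.217) → (86.023,38.889) → (52.372,38.889) → (52.372,84.217). Closed: final G1 returns to the first vertex.

**Shape 2** — `<path>` closed polygon, stroke `#000000` → cut (S953, F1216). Machine vertices: (144.033,30.633) → (134.604,51.610) → (150.567,30.477) → (48.461,63.095) → (114.365,5.970) → (144.033,30.633). Closed: final G1 returns to the first vertex.

G21
G90
G00 X52.372 Y84.217
M4 S481
G01 X86.023 Y84.217 F1590
G01 X86.023 Y38.889 F1590
G01 X52.372 Y38.889 F1590
G01 X52.372 Y84.217 F1590
M5
G00 X144.033 Y30.633
M4 S953
G01 X134.604 Y51.610 F1216
G01 X150.567 Y30.477 F1216
G01 X48.461 Y63.095 F1216
G01 X114.365 Y5.970 F1216
G01 X144.033 Y30.633 F1216
M5
G00 X0.000 Y0.000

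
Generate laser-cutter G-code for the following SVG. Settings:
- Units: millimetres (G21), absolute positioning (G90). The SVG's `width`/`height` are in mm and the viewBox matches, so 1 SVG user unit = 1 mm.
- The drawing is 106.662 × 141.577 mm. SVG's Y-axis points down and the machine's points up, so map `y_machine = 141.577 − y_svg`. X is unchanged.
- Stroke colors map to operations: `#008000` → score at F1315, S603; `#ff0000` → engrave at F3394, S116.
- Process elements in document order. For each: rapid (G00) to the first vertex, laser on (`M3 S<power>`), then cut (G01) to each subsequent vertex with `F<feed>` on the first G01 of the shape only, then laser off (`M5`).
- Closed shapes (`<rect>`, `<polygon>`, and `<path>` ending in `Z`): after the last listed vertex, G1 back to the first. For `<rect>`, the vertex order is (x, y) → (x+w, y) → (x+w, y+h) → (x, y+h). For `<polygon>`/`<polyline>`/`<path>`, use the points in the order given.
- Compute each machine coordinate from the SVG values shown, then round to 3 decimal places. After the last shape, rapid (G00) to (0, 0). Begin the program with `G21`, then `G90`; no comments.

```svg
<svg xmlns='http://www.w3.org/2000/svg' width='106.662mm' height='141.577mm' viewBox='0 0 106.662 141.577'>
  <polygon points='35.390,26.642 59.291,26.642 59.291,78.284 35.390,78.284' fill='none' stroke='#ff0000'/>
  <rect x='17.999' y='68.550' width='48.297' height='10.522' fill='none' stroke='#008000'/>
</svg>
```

G21
G90
G00 X35.390 Y114.935
M3 S116
G01 X59.291 Y114.935 F3394
G01 X59.291 Y63.293
G01 X35.390 Y63.293
G01 X35.390 Y114.935
M5
G00 X17.999 Y73.027
M3 S603
G01 X66.296 Y73.027 F1315
G01 X66.296 Y62.505
G01 X17.999 Y62.505
G01 X17.999 Y73.027
M5
G00 X0.000 Y0.000

viewBox `0 0 106.662 141.577` with mm width/height → 1 unit = 1 mm. Flip: y_m = 141.577 − y_svg.

**Shape 1** — `<polygon>` rectangle, stroke `#ff0000` → engrave (S116, F3394). Machine vertices: (35.390,114.935) → (59.291,114.935) → (59.291,63.293) → (35.390,63.293) → (35.390,114.935). Closed: final G1 returns to the first vertex.

**Shape 2** — `<rect>` rectangle, stroke `#008000` → score (S603, F1315). Machine vertices: (17.999,73.027) → (66.296,73.027) → (66.296,62.505) → (17.999,62.505) → (17.999,73.027). Closed: final G1 returns to the first vertex.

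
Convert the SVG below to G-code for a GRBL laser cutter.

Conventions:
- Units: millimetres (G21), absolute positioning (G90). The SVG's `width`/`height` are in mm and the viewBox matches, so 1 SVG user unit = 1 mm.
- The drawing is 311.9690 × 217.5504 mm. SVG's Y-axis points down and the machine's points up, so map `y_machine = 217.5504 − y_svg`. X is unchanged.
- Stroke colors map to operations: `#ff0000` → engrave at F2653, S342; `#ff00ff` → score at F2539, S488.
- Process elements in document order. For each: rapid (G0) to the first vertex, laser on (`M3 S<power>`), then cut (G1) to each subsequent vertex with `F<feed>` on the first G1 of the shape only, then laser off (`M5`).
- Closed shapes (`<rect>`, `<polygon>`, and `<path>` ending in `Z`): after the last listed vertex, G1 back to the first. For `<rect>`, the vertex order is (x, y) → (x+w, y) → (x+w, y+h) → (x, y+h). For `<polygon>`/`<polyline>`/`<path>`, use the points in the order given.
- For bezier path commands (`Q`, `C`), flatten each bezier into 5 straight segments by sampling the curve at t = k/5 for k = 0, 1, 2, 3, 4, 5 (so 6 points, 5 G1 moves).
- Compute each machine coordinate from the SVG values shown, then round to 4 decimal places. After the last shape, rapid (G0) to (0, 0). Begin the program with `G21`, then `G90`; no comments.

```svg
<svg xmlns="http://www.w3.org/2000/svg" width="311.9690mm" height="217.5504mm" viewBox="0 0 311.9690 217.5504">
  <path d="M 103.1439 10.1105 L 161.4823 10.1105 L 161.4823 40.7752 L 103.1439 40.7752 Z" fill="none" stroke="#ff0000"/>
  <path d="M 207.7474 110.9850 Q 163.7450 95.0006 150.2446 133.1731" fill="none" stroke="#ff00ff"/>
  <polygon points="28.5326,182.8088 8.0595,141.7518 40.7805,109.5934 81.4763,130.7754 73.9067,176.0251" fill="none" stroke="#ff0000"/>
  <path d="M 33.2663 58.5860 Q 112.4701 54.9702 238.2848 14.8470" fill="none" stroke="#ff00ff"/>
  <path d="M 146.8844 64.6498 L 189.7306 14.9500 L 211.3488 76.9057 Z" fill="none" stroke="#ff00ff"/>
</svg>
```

G21
G90
G0 X103.1439 Y207.4399
M3 S342
G1 X161.4823 Y207.4399 F2653
G1 X161.4823 Y176.7752
G1 X103.1439 Y176.7752
G1 X103.1439 Y207.4399
M5
G0 X207.7474 Y106.5654
M3 S488
G1 X191.3665 Y110.7929 F2539
G1 X177.4258 Y110.6878
G1 X165.9252 Y106.2502
G1 X156.8648 Y97.4800
G1 X150.2446 Y84.3773
M5
G0 X28.5326 Y34.7416
M3 S342
G1 X8.0595 Y75.7986 F2653
G1 X40.7805 Y107.9570
G1 X81.4763 Y86.7750
G1 X73.9067 Y41.5253
G1 X28.5326 Y34.7416
M5
G0 X33.2663 Y158.9644
M3 S488
G1 X66.8123 Y161.8710 F2539
G1 X104.0871 Y167.6982
G1 X145.0908 Y176.4460
G1 X189.8234 Y188.1144
G1 X238.2848 Y202.7034
M5
G0 X146.8844 Y152.9006
M3 S488
G1 X189.7306 Y202.6004 F2539
G1 X211.3488 Y140.6447
G1 X146.8844 Y152.9006
M5
G0 X0.0000 Y0.0000

Since the viewBox matches the mm dimensions, user units are millimetres directly. The only transform is the Y-flip y_m = 217.5504 − y_svg.

Shape 1 is a rectangle drawn with `<path>`. Its stroke #ff0000 means engrave at S342, F2653. After flipping Y the toolpath is (103.1439,207.4399) → (161.4823,207.4399) → (161.4823,176.7752) → (103.1439,176.7752) → (103.1439,207.4399), returning to the start.

Shape 2 is a quadratic bezier drawn with `<path>`. Its stroke #ff00ff means score at S488, F2539. After flipping Y the toolpath is (207.7474,106.5654) → (191.3665,110.7929) → (177.4258,110.6878) → (165.9252,106.2502) → (156.8648,97.4800) → (150.2446,84.3773).

Shape 3 is a regular polygon drawn with `<polygon>`. Its stroke #ff0000 means engrave at S342, F2653. After flipping Y the toolpath is (28.5326,34.7416) → (8.0595,75.7986) → (40.7805,107.9570) → (81.4763,86.7750) → (73.9067,41.5253) → (28.5326,34.7416), returning to the start.

Shape 4 is a quadratic bezier drawn with `<path>`. Its stroke #ff00ff means score at S488, F2539. After flipping Y the toolpath is (33.2663,158.9644) → (66.8123,161.8710) → (104.0871,167.6982) → (145.0908,176.4460) → (189.8234,188.1144) → (238.2848,202.7034).

Shape 5 is a regular polygon drawn with `<path>`. Its stroke #ff00ff means score at S488, F2539. After flipping Y the toolpath is (146.8844,152.9006) → (189.7306,202.6004) → (211.3488,140.6447) → (146.8844,152.9006), returning to the start.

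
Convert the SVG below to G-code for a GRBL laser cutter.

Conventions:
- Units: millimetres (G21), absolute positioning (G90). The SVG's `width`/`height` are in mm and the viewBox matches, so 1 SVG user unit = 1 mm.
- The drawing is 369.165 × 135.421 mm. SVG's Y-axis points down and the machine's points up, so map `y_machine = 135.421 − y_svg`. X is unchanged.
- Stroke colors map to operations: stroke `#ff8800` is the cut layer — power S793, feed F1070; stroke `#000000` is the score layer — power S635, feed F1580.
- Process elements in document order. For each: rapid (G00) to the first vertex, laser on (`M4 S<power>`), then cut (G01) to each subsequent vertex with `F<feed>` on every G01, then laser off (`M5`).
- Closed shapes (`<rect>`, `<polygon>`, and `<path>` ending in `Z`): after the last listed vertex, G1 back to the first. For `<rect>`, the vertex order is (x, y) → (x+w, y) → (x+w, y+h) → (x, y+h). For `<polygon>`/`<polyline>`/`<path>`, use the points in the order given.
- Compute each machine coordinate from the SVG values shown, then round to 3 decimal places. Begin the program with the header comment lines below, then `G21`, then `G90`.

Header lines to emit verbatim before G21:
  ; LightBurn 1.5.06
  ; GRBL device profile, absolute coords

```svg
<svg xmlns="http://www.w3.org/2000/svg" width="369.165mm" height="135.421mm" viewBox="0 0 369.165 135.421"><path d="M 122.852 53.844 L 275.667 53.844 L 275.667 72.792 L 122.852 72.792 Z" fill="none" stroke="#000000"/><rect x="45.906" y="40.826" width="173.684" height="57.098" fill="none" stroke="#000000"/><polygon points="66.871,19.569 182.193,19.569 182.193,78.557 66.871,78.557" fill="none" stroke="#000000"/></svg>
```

Since the viewBox matches the mm dimensions, user units are millimetres directly. The only transform is the Y-flip y_m = 135.421 − y_svg.

Shape 1 is a rectangle drawn with `<path>`. Its stroke #000000 means score at S635, F1580. After flipping Y the toolpath is (122.852,81.577) → (275.667,81.577) → (275.667,62.629) → (122.852,62.629) → (122.852,81.577), returning to the start.

Shape 2 is a rectangle drawn with `<rect>`. Its stroke #000000 means score at S635, F1580. After flipping Y the toolpath is (45.906,94.595) → (219.590,94.595) → (219.590,37.497) → (45.906,37.497) → (45.906,94.595), returning to the start.

Shape 3 is a rectangle drawn with `<polygon>`. Its stroke #000000 means score at S635, F1580. After flipping Y the toolpath is (66.871,115.852) → (182.193,115.852) → (182.193,56.864) → (66.871,56.864) → (66.871,115.852), returning to the start.

; LightBurn 1.5.06
; GRBL device profile, absolute coords
G21
G90
G00 X122.852 Y81.577
M4 S635
G01 X275.667 Y81.577 F1580
G01 X275.667 Y62.629 F1580
G01 X122.852 Y62.629 F1580
G01 X122.852 Y81.577 F1580
M5
G00 X45.906 Y94.595
M4 S635
G01 X219.590 Y94.595 F1580
G01 X219.590 Y37.497 F1580
G01 X45.906 Y37.497 F1580
G01 X45.906 Y94.595 F1580
M5
G00 X66.871 Y115.852
M4 S635
G01 X182.193 Y115.852 F1580
G01 X182.193 Y56.864 F1580
G01 X66.871 Y56.864 F1580
G01 X66.871 Y115.852 F1580
M5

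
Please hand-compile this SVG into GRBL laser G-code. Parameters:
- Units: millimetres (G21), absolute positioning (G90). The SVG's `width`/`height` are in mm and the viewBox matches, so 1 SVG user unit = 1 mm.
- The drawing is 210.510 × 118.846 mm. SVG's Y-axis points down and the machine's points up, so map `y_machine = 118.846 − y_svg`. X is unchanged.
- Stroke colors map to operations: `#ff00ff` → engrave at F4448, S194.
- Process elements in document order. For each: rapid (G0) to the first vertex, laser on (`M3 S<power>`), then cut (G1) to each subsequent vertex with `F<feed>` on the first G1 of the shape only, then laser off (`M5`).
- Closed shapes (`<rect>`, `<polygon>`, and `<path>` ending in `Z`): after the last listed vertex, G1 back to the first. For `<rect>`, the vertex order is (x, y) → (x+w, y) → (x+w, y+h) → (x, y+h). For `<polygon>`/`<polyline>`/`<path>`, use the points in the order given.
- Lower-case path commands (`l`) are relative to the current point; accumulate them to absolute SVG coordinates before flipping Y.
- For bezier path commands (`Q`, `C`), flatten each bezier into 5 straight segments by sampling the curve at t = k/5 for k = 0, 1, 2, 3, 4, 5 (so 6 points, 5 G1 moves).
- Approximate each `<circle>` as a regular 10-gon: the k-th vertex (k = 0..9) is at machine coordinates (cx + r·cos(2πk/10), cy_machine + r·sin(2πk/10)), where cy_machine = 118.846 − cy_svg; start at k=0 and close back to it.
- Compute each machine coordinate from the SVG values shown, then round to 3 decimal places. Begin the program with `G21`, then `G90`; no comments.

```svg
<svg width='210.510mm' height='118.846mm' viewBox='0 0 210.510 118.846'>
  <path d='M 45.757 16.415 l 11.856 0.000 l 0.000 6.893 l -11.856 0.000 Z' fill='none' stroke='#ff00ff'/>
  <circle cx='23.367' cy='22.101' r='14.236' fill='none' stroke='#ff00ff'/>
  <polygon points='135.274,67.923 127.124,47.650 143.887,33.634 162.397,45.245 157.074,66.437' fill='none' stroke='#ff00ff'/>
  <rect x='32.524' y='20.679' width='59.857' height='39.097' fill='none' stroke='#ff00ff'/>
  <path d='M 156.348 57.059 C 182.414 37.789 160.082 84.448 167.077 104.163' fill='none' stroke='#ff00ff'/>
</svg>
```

G21
G90
G0 X45.757 Y102.431
M3 S194
G1 X57.613 Y102.431 F4448
G1 X57.613 Y95.538
G1 X45.757 Y95.538
G1 X45.757 Y102.431
M5
G0 X37.603 Y96.745
M3 S194
G1 X34.884 Y105.113 F4448
G1 X27.766 Y110.284
G1 X18.968 Y110.284
G1 X11.850 Y105.113
G1 X9.131 Y96.745
G1 X11.850 Y88.377
G1 X18.968 Y83.206
G1 X27.766 Y83.206
G1 X34.884 Y88.377
G1 X37.603 Y96.745
M5
G0 X135.274 Y50.923
M3 S194
G1 X127.124 Y71.196 F4448
G1 X143.887 Y85.212
G1 X162.397 Y73.601
G1 X157.074 Y52.409
G1 X135.274 Y50.923
M5
G0 X32.524 Y98.167
M3 S194
G1 X92.381 Y98.167 F4448
G1 X92.381 Y59.070
G1 X32.524 Y59.070
G1 X32.524 Y98.167
M5
G0 X156.348 Y61.787
M3 S194
G1 X166.802 Y66.181 F4448
G1 X169.371 Y59.209
G1 X167.786 Y45.330
G1 X165.777 Y29.002
G1 X167.077 Y14.683
M5

viewBox `0 0 210.510 118.846` with mm width/height → 1 unit = 1 mm. Flip: y_m = 118.846 − y_svg.

**Shape 1** — `<path>` rectangle, stroke `#ff00ff` → engrave (S194, F4448). Machine vertices: (45.757,102.431) → (57.613,102.431) → (57.613,95.538) → (45.757,95.538) → (45.757,102.431). Closed: final G1 returns to the first vertex.

**Shape 2** — `<circle>` circle, stroke `#ff00ff` → engrave (S194, F4448). Machine vertices: (37.603,96.745) → (34.884,105.113) → (27.766,110.284) → (18.968,110.284) → (11.850,105.113) → (9.131,96.745) → (11.850,88.377) → (18.968,83.206) → (27.766,83.206) → (34.884,88.377) → (37.603,96.745). Closed: final G1 returns to the first vertex.

**Shape 3** — `<polygon>` regular polygon, stroke `#ff00ff` → engrave (S194, F4448). Machine vertices: (135.274,50.923) → (127.124,71.196) → (143.887,85.212) → (162.397,73.601) → (157.074,52.409) → (135.274,50.923). Closed: final G1 returns to the first vertex.

**Shape 4** — `<rect>` rectangle, stroke `#ff00ff` → engrave (S194, F4448). Machine vertices: (32.524,98.167) → (92.381,98.167) → (92.381,59.070) → (32.524,59.070) → (32.524,98.167). Closed: final G1 returns to the first vertex.

**Shape 5** — `<path>` cubic bezier, stroke `#ff00ff` → engrave (S194, F4448). Control points (SVG): P0=(156.348,57.059), P1=(182.414,37.789), P2=(160.082,84.448), P3=(167.077,104.163); sampled at t=k/5. Machine vertices: (156.348,61.787) → (166.802,66.181) → (169.371,59.209) → (167.786,45.330) → (165.777,29.002) → (167.077,14.683). Open path.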